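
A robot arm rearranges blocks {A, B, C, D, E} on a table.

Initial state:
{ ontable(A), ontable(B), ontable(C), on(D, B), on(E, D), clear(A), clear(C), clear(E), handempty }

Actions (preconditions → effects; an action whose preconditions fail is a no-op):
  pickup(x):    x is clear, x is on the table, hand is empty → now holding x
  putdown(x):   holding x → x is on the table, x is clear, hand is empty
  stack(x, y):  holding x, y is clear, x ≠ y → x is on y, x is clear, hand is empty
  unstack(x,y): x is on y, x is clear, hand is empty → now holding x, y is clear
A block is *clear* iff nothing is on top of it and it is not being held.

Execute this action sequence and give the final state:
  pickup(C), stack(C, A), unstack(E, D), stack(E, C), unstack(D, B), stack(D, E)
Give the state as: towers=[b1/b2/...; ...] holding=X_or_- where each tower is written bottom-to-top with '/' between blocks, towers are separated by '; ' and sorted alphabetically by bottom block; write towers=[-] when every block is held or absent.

towers=[A/C/E/D; B] holding=-

step 1 (pickup(C)): towers=[A; B/D/E] holding=C
step 2 (stack(C, A)): towers=[A/C; B/D/E] holding=-
step 3 (unstack(E, D)): towers=[A/C; B/D] holding=E
step 4 (stack(E, C)): towers=[A/C/E; B/D] holding=-
step 5 (unstack(D, B)): towers=[A/C/E; B] holding=D
step 6 (stack(D, E)): towers=[A/C/E/D; B] holding=-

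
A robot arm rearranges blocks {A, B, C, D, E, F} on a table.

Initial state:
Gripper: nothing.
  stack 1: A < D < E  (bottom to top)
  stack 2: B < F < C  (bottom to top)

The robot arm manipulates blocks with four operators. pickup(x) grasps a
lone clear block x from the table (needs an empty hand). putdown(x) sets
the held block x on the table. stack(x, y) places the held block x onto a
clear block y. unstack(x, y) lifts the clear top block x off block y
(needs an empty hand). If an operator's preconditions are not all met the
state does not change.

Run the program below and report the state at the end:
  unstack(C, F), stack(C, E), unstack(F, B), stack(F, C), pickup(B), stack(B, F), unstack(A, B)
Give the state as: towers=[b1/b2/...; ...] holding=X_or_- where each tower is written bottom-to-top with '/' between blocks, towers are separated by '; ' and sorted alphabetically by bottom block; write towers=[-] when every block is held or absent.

step 1 (unstack(C, F)): towers=[A/D/E; B/F] holding=C
step 2 (stack(C, E)): towers=[A/D/E/C; B/F] holding=-
step 3 (unstack(F, B)): towers=[A/D/E/C; B] holding=F
step 4 (stack(F, C)): towers=[A/D/E/C/F; B] holding=-
step 5 (pickup(B)): towers=[A/D/E/C/F] holding=B
step 6 (stack(B, F)): towers=[A/D/E/C/F/B] holding=-
step 7 (unstack(A, B)) [no-op]: towers=[A/D/E/C/F/B] holding=-

towers=[A/D/E/C/F/B] holding=-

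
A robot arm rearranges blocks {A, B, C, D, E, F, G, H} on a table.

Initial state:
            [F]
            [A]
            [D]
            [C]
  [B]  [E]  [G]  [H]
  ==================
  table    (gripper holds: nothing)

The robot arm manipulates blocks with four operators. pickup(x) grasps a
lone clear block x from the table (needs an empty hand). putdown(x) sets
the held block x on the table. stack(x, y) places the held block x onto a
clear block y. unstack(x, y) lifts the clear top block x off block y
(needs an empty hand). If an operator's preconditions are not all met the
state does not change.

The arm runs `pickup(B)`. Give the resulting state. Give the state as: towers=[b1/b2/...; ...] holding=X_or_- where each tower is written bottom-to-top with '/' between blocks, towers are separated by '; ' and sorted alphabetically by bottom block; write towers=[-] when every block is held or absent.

before: towers=[B; E; G/C/D/A/F; H] holding=-
pre[pickup(B)]: clear(B) ok, ontable(B) ok, handempty ok
all met → apply pickup(B)
after:  towers=[E; G/C/D/A/F; H] holding=B

towers=[E; G/C/D/A/F; H] holding=B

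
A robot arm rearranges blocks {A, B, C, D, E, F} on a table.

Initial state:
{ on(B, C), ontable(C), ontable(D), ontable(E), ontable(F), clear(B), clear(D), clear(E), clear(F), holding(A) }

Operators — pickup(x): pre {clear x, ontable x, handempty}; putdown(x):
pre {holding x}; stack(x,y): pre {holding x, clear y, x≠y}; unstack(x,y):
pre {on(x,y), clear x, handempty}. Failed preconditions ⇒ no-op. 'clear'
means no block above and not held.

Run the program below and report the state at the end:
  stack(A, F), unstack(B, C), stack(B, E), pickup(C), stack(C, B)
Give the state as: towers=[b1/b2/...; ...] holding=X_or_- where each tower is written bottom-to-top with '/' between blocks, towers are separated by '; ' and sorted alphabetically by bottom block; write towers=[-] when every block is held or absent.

step 1 (stack(A, F)): towers=[C/B; D; E; F/A] holding=-
step 2 (unstack(B, C)): towers=[C; D; E; F/A] holding=B
step 3 (stack(B, E)): towers=[C; D; E/B; F/A] holding=-
step 4 (pickup(C)): towers=[D; E/B; F/A] holding=C
step 5 (stack(C, B)): towers=[D; E/B/C; F/A] holding=-

towers=[D; E/B/C; F/A] holding=-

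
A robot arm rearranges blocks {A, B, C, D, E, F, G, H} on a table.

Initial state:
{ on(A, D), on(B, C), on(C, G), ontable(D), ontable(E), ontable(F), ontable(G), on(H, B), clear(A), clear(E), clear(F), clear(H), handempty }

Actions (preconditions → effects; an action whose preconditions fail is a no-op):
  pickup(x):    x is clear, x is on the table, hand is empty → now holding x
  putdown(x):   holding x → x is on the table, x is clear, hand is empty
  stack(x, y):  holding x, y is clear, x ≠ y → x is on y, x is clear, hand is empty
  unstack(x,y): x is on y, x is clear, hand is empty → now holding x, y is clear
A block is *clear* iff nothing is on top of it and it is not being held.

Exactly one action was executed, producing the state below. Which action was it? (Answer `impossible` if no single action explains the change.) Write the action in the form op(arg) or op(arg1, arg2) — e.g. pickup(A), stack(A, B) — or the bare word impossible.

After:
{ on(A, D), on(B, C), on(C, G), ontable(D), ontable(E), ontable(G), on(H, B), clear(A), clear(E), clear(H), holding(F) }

target: towers=[D/A; E; G/C/B/H] holding=F
     unstack(A, D) → towers=[D; E; F; G/C/B/H] holding=A
         pickup(E) → towers=[D/A; F; G/C/B/H] holding=E
     unstack(H, B) → towers=[D/A; E; F; G/C/B] holding=H
         pickup(F) → towers=[D/A; E; G/C/B/H] holding=F  ← match

pickup(F)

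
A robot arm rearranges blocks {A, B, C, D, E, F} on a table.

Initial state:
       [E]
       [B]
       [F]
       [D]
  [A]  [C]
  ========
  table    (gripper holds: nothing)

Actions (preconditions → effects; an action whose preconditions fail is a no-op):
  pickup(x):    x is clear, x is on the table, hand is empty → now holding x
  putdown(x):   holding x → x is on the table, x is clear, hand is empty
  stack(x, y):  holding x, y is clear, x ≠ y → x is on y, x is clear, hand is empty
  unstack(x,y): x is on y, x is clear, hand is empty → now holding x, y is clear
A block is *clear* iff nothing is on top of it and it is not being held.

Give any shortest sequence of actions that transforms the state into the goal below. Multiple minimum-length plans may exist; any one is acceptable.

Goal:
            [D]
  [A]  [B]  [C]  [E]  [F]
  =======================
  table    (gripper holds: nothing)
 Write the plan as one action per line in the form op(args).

step 1 (unstack(E, B)): towers=[A; C/D/F/B] holding=E
step 2 (putdown(E)): towers=[A; C/D/F/B; E] holding=-
step 3 (unstack(B, F)): towers=[A; C/D/F; E] holding=B
step 4 (putdown(B)): towers=[A; B; C/D/F; E] holding=-
step 5 (unstack(F, D)): towers=[A; B; C/D; E] holding=F
step 6 (putdown(F)): towers=[A; B; C/D; E; F] holding=-
goal check: towers=[A; B; C/D; E; F] holding=- — reached (length 6, optimal by BFS)

unstack(E, B)
putdown(E)
unstack(B, F)
putdown(B)
unstack(F, D)
putdown(F)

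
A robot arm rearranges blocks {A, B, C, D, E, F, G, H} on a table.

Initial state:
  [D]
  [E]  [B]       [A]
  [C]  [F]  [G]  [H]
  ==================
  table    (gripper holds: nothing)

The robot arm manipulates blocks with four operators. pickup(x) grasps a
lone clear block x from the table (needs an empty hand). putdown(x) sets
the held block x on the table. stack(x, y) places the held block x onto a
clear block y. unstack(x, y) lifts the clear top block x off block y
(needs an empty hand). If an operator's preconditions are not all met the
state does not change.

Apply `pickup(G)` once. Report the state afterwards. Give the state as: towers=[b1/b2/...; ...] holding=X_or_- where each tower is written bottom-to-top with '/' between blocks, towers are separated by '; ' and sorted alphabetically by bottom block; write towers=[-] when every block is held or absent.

towers=[C/E/D; F/B; H/A] holding=G

before: towers=[C/E/D; F/B; G; H/A] holding=-
pre[pickup(G)]: clear(G) yes, ontable(G) yes, handempty yes
all met → apply pickup(G)
after:  towers=[C/E/D; F/B; H/A] holding=G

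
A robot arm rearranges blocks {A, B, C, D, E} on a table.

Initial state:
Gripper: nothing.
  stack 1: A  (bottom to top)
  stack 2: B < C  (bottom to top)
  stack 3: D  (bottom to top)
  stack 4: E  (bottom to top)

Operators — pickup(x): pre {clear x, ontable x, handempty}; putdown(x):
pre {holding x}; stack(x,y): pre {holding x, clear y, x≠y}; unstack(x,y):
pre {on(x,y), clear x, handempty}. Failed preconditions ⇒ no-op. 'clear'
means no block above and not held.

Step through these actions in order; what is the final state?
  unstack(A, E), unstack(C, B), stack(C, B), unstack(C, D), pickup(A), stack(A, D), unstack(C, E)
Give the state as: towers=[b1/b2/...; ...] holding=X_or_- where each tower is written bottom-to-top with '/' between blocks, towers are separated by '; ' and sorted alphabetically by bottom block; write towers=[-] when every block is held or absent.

step 1 (unstack(A, E)) [no-op]: towers=[A; B/C; D; E] holding=-
step 2 (unstack(C, B)): towers=[A; B; D; E] holding=C
step 3 (stack(C, B)): towers=[A; B/C; D; E] holding=-
step 4 (unstack(C, D)) [no-op]: towers=[A; B/C; D; E] holding=-
step 5 (pickup(A)): towers=[B/C; D; E] holding=A
step 6 (stack(A, D)): towers=[B/C; D/A; E] holding=-
step 7 (unstack(C, E)) [no-op]: towers=[B/C; D/A; E] holding=-

towers=[B/C; D/A; E] holding=-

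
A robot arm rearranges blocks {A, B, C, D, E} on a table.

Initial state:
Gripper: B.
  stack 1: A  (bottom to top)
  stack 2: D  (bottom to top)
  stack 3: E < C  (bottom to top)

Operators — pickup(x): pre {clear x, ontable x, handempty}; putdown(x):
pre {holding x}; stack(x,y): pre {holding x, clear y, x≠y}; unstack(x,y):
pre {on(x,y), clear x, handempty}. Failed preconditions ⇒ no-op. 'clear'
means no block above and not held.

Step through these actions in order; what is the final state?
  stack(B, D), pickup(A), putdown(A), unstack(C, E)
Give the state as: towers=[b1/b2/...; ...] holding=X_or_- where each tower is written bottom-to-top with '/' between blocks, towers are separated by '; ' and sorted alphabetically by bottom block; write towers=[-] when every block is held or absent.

towers=[A; D/B; E] holding=C

step 1 (stack(B, D)): towers=[A; D/B; E/C] holding=-
step 2 (pickup(A)): towers=[D/B; E/C] holding=A
step 3 (putdown(A)): towers=[A; D/B; E/C] holding=-
step 4 (unstack(C, E)): towers=[A; D/B; E] holding=C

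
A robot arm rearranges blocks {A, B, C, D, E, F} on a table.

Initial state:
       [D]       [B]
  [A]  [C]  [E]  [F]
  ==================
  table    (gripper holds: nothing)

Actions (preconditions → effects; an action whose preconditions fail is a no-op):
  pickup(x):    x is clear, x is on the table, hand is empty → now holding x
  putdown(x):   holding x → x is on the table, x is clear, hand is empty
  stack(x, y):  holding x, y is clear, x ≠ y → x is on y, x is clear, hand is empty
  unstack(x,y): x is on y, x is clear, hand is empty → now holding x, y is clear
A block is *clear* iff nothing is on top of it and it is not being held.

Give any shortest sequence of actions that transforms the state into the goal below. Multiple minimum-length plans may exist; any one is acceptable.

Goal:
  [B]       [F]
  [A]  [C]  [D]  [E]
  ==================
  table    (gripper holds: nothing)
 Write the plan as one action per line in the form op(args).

unstack(B, F)
stack(B, A)
unstack(D, C)
putdown(D)
pickup(F)
stack(F, D)

step 1 (unstack(B, F)): towers=[A; C/D; E; F] holding=B
step 2 (stack(B, A)): towers=[A/B; C/D; E; F] holding=-
step 3 (unstack(D, C)): towers=[A/B; C; E; F] holding=D
step 4 (putdown(D)): towers=[A/B; C; D; E; F] holding=-
step 5 (pickup(F)): towers=[A/B; C; D; E] holding=F
step 6 (stack(F, D)): towers=[A/B; C; D/F; E] holding=-
goal check: towers=[A/B; C; D/F; E] holding=- — reached (length 6, optimal by BFS)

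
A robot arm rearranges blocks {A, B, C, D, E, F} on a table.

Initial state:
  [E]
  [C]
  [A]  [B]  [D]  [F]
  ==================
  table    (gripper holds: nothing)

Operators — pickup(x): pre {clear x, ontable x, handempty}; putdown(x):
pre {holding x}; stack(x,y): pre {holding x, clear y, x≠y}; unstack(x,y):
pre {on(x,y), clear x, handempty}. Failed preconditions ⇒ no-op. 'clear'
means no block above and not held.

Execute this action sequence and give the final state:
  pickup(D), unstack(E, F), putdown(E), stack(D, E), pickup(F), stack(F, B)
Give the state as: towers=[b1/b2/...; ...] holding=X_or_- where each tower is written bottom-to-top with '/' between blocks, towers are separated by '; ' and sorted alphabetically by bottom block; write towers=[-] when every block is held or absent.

step 1 (pickup(D)): towers=[A/C/E; B; F] holding=D
step 2 (unstack(E, F)) [no-op]: towers=[A/C/E; B; F] holding=D
step 3 (putdown(E)) [no-op]: towers=[A/C/E; B; F] holding=D
step 4 (stack(D, E)): towers=[A/C/E/D; B; F] holding=-
step 5 (pickup(F)): towers=[A/C/E/D; B] holding=F
step 6 (stack(F, B)): towers=[A/C/E/D; B/F] holding=-

towers=[A/C/E/D; B/F] holding=-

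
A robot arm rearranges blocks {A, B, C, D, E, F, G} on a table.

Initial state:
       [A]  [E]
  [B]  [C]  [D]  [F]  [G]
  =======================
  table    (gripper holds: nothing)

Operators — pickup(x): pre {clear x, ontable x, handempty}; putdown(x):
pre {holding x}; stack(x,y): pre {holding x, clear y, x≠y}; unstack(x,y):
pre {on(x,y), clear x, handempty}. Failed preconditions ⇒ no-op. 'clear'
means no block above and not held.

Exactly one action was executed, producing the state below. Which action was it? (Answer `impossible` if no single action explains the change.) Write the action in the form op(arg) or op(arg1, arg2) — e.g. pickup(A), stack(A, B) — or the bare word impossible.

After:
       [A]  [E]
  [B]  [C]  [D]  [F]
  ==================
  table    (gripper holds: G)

pickup(G)

target: towers=[B; C/A; D/E; F] holding=G
         pickup(B) → towers=[C/A; D/E; F; G] holding=B
         pickup(F) → towers=[B; C/A; D/E; G] holding=F
         pickup(G) → towers=[B; C/A; D/E; F] holding=G  ← match
     unstack(A, C) → towers=[B; C; D/E; F; G] holding=A
     unstack(E, D) → towers=[B; C/A; D; F; G] holding=E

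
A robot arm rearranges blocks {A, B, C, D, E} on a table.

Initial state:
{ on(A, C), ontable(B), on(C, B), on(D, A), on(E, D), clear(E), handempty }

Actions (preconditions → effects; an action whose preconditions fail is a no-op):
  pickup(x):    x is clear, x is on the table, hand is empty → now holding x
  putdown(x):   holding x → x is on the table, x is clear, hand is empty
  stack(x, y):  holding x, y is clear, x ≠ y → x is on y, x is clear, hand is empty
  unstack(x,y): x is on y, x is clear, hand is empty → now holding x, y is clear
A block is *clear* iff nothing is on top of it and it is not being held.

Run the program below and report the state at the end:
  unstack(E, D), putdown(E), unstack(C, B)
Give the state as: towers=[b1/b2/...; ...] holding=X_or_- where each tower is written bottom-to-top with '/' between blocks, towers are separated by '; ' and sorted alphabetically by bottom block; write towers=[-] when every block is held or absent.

towers=[B/C/A/D; E] holding=-

step 1 (unstack(E, D)): towers=[B/C/A/D] holding=E
step 2 (putdown(E)): towers=[B/C/A/D; E] holding=-
step 3 (unstack(C, B)) [no-op]: towers=[B/C/A/D; E] holding=-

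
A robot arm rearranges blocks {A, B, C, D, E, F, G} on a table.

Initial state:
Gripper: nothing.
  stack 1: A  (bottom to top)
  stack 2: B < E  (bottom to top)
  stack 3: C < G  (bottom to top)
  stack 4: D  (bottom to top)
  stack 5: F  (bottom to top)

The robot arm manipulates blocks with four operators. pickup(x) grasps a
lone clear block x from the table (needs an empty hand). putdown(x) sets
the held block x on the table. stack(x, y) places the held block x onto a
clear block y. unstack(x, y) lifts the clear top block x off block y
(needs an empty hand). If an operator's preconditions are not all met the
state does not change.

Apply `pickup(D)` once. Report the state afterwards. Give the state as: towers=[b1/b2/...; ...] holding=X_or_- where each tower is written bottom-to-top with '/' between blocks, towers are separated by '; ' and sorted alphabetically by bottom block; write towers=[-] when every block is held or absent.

before: towers=[A; B/E; C/G; D; F] holding=-
pre[pickup(D)]: clear(D) ✓, ontable(D) ✓, handempty ✓
all met → apply pickup(D)
after:  towers=[A; B/E; C/G; F] holding=D

towers=[A; B/E; C/G; F] holding=D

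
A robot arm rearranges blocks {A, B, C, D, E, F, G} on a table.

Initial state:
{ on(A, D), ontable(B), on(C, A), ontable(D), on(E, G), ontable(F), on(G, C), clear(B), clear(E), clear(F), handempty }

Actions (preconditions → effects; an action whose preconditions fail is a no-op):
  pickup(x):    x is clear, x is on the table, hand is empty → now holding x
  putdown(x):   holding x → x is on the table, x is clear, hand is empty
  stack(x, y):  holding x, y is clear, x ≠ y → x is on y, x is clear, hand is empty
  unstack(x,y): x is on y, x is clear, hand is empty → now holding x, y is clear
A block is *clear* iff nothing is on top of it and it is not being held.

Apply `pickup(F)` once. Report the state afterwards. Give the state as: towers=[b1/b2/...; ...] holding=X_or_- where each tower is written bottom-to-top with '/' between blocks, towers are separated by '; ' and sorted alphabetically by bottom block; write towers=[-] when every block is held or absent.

towers=[B; D/A/C/G/E] holding=F

before: towers=[B; D/A/C/G/E; F] holding=-
pre[pickup(F)]: clear(F) ok, ontable(F) ok, handempty ok
all met → apply pickup(F)
after:  towers=[B; D/A/C/G/E] holding=F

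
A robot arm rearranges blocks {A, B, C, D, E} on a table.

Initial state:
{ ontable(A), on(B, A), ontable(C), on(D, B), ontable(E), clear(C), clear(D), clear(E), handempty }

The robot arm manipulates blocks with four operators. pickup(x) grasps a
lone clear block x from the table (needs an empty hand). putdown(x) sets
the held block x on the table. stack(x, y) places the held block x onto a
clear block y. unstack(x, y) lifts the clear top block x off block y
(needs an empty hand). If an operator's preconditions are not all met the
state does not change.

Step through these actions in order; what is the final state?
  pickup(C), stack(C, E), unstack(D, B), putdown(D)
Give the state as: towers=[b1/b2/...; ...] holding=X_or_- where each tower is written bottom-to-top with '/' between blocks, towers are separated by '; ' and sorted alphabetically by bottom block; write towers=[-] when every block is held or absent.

step 1 (pickup(C)): towers=[A/B/D; E] holding=C
step 2 (stack(C, E)): towers=[A/B/D; E/C] holding=-
step 3 (unstack(D, B)): towers=[A/B; E/C] holding=D
step 4 (putdown(D)): towers=[A/B; D; E/C] holding=-

towers=[A/B; D; E/C] holding=-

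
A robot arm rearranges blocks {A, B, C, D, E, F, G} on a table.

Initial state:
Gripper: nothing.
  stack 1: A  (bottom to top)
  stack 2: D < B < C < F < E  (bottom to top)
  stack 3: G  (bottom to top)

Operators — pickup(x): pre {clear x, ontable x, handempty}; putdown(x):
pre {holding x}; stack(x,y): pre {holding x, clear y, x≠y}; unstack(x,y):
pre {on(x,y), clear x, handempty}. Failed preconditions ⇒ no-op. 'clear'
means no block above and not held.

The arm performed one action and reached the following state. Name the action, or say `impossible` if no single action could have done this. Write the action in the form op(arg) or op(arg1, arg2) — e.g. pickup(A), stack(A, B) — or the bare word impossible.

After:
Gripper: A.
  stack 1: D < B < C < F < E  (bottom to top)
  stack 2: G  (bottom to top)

pickup(A)

target: towers=[D/B/C/F/E; G] holding=A
         pickup(G) → towers=[A; D/B/C/F/E] holding=G
         pickup(A) → towers=[D/B/C/F/E; G] holding=A  ← match
     unstack(E, F) → towers=[A; D/B/C/F; G] holding=E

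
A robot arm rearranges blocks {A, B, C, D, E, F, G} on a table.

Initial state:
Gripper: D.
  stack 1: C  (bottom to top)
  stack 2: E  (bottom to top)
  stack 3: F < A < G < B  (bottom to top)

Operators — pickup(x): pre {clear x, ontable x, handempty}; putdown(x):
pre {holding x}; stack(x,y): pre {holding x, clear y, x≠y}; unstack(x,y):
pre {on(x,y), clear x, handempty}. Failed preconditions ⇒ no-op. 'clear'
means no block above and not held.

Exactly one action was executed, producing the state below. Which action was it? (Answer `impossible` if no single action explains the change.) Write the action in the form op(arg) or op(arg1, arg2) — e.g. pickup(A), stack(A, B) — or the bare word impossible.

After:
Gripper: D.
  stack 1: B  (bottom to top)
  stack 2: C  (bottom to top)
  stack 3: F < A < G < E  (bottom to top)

target: towers=[B; C; F/A/G/E] holding=D
        putdown(D) → towers=[C; D; E; F/A/G/B] holding=-
       stack(D, B) → towers=[C; E; F/A/G/B/D] holding=-
       stack(D, E) → towers=[C; E/D; F/A/G/B] holding=-
       stack(D, C) → towers=[C/D; E; F/A/G/B] holding=-
none of the 4 applicable actions match → impossible

impossible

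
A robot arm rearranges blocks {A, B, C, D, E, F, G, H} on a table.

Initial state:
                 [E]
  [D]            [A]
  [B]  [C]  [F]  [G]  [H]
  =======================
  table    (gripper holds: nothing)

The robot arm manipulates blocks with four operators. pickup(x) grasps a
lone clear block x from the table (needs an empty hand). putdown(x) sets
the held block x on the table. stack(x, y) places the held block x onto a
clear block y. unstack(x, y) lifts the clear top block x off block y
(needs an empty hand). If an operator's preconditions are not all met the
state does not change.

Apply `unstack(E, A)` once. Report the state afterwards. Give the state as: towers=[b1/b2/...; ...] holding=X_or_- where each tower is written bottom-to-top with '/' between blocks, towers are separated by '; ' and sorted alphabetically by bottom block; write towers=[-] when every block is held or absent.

before: towers=[B/D; C; F; G/A/E; H] holding=-
pre[unstack(E, A)]: on(E,A) yes, clear(E) yes, handempty yes
all met → apply unstack(E, A)
after:  towers=[B/D; C; F; G/A; H] holding=E

towers=[B/D; C; F; G/A; H] holding=E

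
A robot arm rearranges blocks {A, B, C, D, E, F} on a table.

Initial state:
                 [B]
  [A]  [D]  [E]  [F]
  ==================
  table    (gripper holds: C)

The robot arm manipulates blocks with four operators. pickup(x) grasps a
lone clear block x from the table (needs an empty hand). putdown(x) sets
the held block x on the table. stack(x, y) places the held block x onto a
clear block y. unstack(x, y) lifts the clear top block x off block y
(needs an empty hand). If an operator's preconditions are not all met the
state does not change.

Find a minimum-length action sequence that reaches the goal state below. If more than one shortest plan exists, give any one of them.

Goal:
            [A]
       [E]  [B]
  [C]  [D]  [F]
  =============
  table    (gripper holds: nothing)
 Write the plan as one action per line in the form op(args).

step 1 (putdown(C)): towers=[A; C; D; E; F/B] holding=-
step 2 (pickup(A)): towers=[C; D; E; F/B] holding=A
step 3 (stack(A, B)): towers=[C; D; E; F/B/A] holding=-
step 4 (pickup(E)): towers=[C; D; F/B/A] holding=E
step 5 (stack(E, D)): towers=[C; D/E; F/B/A] holding=-
goal check: towers=[C; D/E; F/B/A] holding=- — reached (length 5, optimal by BFS)

putdown(C)
pickup(A)
stack(A, B)
pickup(E)
stack(E, D)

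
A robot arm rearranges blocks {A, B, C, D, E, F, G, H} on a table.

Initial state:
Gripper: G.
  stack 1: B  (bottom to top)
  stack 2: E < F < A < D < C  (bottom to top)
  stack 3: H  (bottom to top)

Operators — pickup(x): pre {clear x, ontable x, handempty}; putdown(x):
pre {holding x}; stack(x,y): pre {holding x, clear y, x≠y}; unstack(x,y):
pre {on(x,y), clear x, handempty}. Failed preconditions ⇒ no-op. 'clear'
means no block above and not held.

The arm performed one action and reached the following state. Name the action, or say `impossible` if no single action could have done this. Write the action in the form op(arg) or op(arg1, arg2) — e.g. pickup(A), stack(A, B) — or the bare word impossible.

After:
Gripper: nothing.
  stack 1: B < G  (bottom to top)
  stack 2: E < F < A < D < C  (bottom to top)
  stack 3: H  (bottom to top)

stack(G, B)

target: towers=[B/G; E/F/A/D/C; H] holding=-
        putdown(G) → towers=[B; E/F/A/D/C; G; H] holding=-
       stack(G, H) → towers=[B; E/F/A/D/C; H/G] holding=-
       stack(G, B) → towers=[B/G; E/F/A/D/C; H] holding=-  ← match
       stack(G, C) → towers=[B; E/F/A/D/C/G; H] holding=-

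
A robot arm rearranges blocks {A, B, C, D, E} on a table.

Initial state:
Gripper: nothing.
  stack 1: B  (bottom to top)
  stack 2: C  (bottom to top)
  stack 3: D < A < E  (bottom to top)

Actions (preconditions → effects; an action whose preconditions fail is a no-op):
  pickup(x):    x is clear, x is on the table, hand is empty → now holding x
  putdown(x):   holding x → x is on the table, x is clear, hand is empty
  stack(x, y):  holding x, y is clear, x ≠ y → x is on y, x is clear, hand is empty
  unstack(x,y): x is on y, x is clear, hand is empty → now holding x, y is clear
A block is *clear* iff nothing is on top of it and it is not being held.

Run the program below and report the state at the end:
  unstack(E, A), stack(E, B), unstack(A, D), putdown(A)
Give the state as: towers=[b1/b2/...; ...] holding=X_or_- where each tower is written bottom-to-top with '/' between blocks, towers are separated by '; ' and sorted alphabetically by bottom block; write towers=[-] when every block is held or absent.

towers=[A; B/E; C; D] holding=-

step 1 (unstack(E, A)): towers=[B; C; D/A] holding=E
step 2 (stack(E, B)): towers=[B/E; C; D/A] holding=-
step 3 (unstack(A, D)): towers=[B/E; C; D] holding=A
step 4 (putdown(A)): towers=[A; B/E; C; D] holding=-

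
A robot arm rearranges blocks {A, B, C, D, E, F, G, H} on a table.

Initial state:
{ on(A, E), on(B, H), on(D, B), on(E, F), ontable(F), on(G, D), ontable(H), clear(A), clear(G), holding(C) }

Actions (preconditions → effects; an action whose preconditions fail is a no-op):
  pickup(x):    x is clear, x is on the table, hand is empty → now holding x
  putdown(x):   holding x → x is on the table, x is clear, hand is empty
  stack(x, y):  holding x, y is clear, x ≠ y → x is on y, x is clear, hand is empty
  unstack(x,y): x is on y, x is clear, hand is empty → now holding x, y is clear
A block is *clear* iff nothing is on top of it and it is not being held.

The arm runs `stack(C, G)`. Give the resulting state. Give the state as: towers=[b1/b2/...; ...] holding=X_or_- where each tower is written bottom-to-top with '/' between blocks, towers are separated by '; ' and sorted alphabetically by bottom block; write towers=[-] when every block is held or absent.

towers=[F/E/A; H/B/D/G/C] holding=-

before: towers=[F/E/A; H/B/D/G] holding=C
pre[stack(C, G)]: holding(C) yes, clear(G) yes, C≠G yes
all met → apply stack(C, G)
after:  towers=[F/E/A; H/B/D/G/C] holding=-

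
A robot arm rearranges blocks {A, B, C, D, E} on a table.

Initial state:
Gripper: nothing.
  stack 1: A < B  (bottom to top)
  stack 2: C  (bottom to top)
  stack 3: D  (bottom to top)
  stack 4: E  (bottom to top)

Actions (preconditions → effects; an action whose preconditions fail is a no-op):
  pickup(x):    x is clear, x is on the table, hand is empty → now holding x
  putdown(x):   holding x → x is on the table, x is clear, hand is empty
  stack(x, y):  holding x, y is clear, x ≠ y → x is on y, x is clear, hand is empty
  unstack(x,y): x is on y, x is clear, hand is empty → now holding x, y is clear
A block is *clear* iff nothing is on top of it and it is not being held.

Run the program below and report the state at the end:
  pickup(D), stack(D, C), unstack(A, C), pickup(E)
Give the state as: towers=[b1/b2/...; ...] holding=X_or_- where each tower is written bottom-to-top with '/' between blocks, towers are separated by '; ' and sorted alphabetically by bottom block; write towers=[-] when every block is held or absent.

step 1 (pickup(D)): towers=[A/B; C; E] holding=D
step 2 (stack(D, C)): towers=[A/B; C/D; E] holding=-
step 3 (unstack(A, C)) [no-op]: towers=[A/B; C/D; E] holding=-
step 4 (pickup(E)): towers=[A/B; C/D] holding=E

towers=[A/B; C/D] holding=E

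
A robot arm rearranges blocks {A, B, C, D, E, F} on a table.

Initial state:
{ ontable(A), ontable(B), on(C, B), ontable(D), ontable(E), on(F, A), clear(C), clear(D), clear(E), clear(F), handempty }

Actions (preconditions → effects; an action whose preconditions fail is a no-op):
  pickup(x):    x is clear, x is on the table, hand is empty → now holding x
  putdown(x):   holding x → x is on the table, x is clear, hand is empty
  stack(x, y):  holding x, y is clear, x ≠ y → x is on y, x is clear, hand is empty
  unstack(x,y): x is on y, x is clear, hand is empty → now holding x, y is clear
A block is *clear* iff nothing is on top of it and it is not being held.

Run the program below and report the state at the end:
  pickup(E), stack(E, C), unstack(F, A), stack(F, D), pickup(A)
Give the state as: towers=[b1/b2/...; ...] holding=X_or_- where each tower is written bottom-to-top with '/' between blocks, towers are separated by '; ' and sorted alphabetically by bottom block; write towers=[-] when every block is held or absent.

towers=[B/C/E; D/F] holding=A

step 1 (pickup(E)): towers=[A/F; B/C; D] holding=E
step 2 (stack(E, C)): towers=[A/F; B/C/E; D] holding=-
step 3 (unstack(F, A)): towers=[A; B/C/E; D] holding=F
step 4 (stack(F, D)): towers=[A; B/C/E; D/F] holding=-
step 5 (pickup(A)): towers=[B/C/E; D/F] holding=A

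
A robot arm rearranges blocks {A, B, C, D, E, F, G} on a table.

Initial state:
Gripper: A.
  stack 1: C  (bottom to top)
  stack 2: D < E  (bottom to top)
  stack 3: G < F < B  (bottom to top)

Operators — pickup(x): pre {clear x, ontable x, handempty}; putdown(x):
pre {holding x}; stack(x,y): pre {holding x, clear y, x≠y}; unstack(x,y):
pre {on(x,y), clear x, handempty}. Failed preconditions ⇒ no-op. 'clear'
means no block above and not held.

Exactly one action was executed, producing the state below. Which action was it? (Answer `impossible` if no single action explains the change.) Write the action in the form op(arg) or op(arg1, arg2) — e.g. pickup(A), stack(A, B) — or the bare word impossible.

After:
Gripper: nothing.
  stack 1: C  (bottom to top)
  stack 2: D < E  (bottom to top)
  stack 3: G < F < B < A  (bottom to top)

stack(A, B)

target: towers=[C; D/E; G/F/B/A] holding=-
        putdown(A) → towers=[A; C; D/E; G/F/B] holding=-
       stack(A, B) → towers=[C; D/E; G/F/B/A] holding=-  ← match
       stack(A, E) → towers=[C; D/E/A; G/F/B] holding=-
       stack(A, C) → towers=[C/A; D/E; G/F/B] holding=-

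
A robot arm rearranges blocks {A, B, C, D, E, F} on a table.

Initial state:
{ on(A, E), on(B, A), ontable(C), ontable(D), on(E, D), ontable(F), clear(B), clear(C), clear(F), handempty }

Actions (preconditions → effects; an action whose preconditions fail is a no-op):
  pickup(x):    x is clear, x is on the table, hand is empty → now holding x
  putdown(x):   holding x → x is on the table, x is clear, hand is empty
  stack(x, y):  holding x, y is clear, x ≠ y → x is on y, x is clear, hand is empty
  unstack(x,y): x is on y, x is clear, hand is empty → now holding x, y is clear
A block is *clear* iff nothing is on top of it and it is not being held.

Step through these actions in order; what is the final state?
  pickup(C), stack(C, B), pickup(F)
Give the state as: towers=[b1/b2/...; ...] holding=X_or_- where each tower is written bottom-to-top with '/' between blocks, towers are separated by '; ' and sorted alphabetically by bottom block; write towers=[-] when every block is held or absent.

step 1 (pickup(C)): towers=[D/E/A/B; F] holding=C
step 2 (stack(C, B)): towers=[D/E/A/B/C; F] holding=-
step 3 (pickup(F)): towers=[D/E/A/B/C] holding=F

towers=[D/E/A/B/C] holding=F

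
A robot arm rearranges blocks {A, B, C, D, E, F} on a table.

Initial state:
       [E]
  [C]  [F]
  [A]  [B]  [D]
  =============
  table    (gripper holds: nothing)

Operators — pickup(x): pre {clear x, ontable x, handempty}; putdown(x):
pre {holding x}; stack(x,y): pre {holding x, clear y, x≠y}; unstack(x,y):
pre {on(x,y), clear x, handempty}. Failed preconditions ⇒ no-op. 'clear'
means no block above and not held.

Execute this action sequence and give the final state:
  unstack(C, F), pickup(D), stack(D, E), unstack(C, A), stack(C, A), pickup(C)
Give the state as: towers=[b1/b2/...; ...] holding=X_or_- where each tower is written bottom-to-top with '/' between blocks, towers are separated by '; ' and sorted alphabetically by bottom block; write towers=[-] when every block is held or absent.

towers=[A/C; B/F/E/D] holding=-

step 1 (unstack(C, F)) [no-op]: towers=[A/C; B/F/E; D] holding=-
step 2 (pickup(D)): towers=[A/C; B/F/E] holding=D
step 3 (stack(D, E)): towers=[A/C; B/F/E/D] holding=-
step 4 (unstack(C, A)): towers=[A; B/F/E/D] holding=C
step 5 (stack(C, A)): towers=[A/C; B/F/E/D] holding=-
step 6 (pickup(C)) [no-op]: towers=[A/C; B/F/E/D] holding=-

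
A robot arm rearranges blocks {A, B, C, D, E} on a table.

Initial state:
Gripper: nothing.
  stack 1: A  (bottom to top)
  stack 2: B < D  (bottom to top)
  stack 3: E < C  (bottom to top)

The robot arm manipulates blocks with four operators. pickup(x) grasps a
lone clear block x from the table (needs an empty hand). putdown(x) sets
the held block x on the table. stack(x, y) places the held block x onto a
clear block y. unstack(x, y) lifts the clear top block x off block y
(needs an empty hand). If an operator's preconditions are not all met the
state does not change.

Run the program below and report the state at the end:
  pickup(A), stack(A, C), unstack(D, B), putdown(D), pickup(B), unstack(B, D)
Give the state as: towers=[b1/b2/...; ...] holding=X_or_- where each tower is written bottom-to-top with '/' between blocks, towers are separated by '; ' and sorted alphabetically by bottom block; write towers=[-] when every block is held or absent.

towers=[D; E/C/A] holding=B

step 1 (pickup(A)): towers=[B/D; E/C] holding=A
step 2 (stack(A, C)): towers=[B/D; E/C/A] holding=-
step 3 (unstack(D, B)): towers=[B; E/C/A] holding=D
step 4 (putdown(D)): towers=[B; D; E/C/A] holding=-
step 5 (pickup(B)): towers=[D; E/C/A] holding=B
step 6 (unstack(B, D)) [no-op]: towers=[D; E/C/A] holding=B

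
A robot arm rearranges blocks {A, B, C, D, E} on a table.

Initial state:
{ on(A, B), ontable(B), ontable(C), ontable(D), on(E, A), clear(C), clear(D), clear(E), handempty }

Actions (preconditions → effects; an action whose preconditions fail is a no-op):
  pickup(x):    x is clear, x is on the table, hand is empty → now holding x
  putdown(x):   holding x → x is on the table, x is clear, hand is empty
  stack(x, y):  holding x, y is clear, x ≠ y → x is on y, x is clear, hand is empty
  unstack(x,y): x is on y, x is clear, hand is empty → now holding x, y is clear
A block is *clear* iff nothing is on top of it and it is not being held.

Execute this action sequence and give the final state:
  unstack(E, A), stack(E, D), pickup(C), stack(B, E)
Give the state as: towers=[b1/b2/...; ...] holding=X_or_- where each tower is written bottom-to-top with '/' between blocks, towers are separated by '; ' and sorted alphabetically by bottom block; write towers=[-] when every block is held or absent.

towers=[B/A; D/E] holding=C

step 1 (unstack(E, A)): towers=[B/A; C; D] holding=E
step 2 (stack(E, D)): towers=[B/A; C; D/E] holding=-
step 3 (pickup(C)): towers=[B/A; D/E] holding=C
step 4 (stack(B, E)) [no-op]: towers=[B/A; D/E] holding=C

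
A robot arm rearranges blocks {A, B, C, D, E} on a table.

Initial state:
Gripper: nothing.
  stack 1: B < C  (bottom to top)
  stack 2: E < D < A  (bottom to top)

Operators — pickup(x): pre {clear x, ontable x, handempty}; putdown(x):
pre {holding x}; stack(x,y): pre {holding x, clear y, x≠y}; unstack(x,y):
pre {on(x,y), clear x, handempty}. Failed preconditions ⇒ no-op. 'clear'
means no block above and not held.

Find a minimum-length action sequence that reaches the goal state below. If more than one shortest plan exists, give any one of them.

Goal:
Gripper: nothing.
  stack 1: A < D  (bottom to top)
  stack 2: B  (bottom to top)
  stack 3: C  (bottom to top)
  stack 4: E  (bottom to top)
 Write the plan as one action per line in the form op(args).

unstack(A, D)
putdown(A)
unstack(D, E)
stack(D, A)
unstack(C, B)
putdown(C)

step 1 (unstack(A, D)): towers=[B/C; E/D] holding=A
step 2 (putdown(A)): towers=[A; B/C; E/D] holding=-
step 3 (unstack(D, E)): towers=[A; B/C; E] holding=D
step 4 (stack(D, A)): towers=[A/D; B/C; E] holding=-
step 5 (unstack(C, B)): towers=[A/D; B; E] holding=C
step 6 (putdown(C)): towers=[A/D; B; C; E] holding=-
goal check: towers=[A/D; B; C; E] holding=- — reached (length 6, optimal by BFS)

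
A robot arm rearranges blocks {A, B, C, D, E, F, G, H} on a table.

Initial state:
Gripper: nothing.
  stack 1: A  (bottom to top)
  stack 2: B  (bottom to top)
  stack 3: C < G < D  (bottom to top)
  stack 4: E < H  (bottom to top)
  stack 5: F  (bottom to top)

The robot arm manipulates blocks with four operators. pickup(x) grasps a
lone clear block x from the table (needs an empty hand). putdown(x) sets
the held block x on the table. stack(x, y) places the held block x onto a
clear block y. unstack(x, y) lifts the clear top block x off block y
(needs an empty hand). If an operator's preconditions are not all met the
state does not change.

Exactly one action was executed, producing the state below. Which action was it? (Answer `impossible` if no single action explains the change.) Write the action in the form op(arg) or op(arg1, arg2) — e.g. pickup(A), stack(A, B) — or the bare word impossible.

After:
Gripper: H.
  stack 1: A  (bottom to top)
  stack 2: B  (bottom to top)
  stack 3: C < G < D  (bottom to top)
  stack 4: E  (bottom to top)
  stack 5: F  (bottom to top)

unstack(H, E)

target: towers=[A; B; C/G/D; E; F] holding=H
         pickup(A) → towers=[B; C/G/D; E/H; F] holding=A
     unstack(H, E) → towers=[A; B; C/G/D; E; F] holding=H  ← match
         pickup(B) → towers=[A; C/G/D; E/H; F] holding=B
         pickup(F) → towers=[A; B; C/G/D; E/H] holding=F
     unstack(D, G) → towers=[A; B; C/G; E/H; F] holding=D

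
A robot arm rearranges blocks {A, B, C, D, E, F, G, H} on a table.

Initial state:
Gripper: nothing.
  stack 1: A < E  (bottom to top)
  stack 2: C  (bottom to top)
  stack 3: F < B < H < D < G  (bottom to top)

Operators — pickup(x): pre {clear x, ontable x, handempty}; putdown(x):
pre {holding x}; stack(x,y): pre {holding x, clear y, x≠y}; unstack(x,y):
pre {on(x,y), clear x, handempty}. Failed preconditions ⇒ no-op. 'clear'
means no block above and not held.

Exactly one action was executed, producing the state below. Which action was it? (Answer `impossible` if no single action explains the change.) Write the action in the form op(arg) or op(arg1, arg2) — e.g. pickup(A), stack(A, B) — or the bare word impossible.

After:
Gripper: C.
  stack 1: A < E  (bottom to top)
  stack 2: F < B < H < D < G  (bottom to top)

pickup(C)

target: towers=[A/E; F/B/H/D/G] holding=C
     unstack(G, D) → towers=[A/E; C; F/B/H/D] holding=G
     unstack(E, A) → towers=[A; C; F/B/H/D/G] holding=E
         pickup(C) → towers=[A/E; F/B/H/D/G] holding=C  ← match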